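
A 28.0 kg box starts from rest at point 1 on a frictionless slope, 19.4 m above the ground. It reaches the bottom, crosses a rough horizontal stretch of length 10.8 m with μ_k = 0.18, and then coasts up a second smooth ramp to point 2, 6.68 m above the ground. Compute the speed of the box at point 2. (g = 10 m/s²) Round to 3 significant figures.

v = 14.7 m/s

Energy at 1: mgh₁ = (28.0)(10)(19.4) = 5432.0 J
Friction loss: W_f = μ_k mg d = 544.3 J
At 2: ½mv² + mgh₂ = mgh₁ − W_f
½mv² = 5432.0 − 544.3 − 1870.4 = 3017.3 J
v = √(2 × 3017.3/28.0) = 14.68 m/s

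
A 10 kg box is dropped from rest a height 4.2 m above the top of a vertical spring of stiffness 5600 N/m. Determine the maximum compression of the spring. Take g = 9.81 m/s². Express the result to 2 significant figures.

x = 0.40 m

Let x be the compression. The total drop is H + x, and the box is instantaneously at rest at max compression, so energy conservation gives:
mg(H + x) = ½kx²
½(5600)x² − (10)(9.81)x − (10)(9.81)(4.2) = 0
2800x² − 98.10x − 412.0 = 0
x = [98.10 + √(9624 + 4.6146e+06)]/(2 × 2800) = 0.4015 m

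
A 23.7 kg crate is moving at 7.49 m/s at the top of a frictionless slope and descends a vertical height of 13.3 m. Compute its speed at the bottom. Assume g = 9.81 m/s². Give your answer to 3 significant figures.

Energy conservation between the two points: ½mv₀² + mgh = ½mv²
v² = v₀² + 2gh = (7.49)² + 2(9.81)(13.3) = 317.05
v = √317.05 = 17.81 m/s

v = 17.8 m/s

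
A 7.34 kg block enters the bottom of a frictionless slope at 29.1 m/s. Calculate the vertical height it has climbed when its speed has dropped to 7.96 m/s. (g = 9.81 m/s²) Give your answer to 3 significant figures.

Energy balance between the two points: ½mv₁² = ½mv₂² + mgh
h = (v₁² − v₂²)/(2g) = (29.1² − 7.96²)/(2 × 9.81) = 39.93 m

h = 39.9 m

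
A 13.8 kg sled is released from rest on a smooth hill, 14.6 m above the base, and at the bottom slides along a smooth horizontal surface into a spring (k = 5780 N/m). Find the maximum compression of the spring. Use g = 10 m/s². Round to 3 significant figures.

At max compression the sled is momentarily at rest: mgh = ½kx²
x = √(2mgh/k) = √(2 × 13.8 × 10 × 14.6 / 5780) = 0.8350 m

x = 0.835 m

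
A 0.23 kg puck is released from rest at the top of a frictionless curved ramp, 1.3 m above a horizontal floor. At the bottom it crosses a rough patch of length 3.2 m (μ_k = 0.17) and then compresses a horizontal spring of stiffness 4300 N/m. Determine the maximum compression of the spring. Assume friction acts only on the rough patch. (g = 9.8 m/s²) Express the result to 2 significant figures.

Initial energy: E₁ = mgh = (0.23)(9.8)(1.3) = 2.9302 J
Friction removes W_f = μ_k mg d = (0.17)(0.23)(9.8)(3.2) = 1.226 J
Energy reaching the spring: E = 2.9302 − 1.226 = 1.7040 J
At max compression ½kx² = E ⇒ x = √(2E/k) = √(2 × 1.7040/4300) = 0.02815 m

x = 0.028 m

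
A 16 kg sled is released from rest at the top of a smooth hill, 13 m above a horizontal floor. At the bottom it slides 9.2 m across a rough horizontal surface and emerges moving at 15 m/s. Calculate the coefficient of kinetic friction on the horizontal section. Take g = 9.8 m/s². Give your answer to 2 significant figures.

μ_k = 0.17

Energy bookkeeping (friction removes W_f = μ_k N d):
mgh = ½mv² + μ_k m g d
mgh = 2038.4 J; ½mv² = 1800.0 J
W_f = 2038.4 − 1800.0 = 238.4 J
μ_k = W_f/(mg·d) = 238.4/(156.8 × 9.2) = 0.1653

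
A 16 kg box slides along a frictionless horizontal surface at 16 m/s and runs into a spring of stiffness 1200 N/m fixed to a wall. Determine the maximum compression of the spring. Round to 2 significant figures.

Conservation of energy between contact and max compression: ½mv² = ½kx²
x = v√(m/k) = 16 × √(16/1200) = 1.848 m

x = 1.8 m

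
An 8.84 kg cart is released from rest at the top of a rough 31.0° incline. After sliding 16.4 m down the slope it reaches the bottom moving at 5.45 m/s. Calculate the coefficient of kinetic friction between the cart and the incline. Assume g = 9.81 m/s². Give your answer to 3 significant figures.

μ_k = 0.493

Energy balance down the incline: mg L sinθ − ½mv² = μ_k (mg cosθ) L
mgL sinθ = 732.49 J; ½mv² = 131.29 J
W_f = 732.49 − 131.29 = 601.2 J
μ_k = W_f/(mg cosθ · L) = 601.2/(74.33 × 16.4) = 0.4932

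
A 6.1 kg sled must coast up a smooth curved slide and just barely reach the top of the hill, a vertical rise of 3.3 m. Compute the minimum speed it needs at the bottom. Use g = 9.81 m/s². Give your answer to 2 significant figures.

At the top it is momentarily at rest, so all KE converts to PE: ½mv² = mgh
v = √(2gh) = √(2 × 9.81 × 3.3) = 8.046 m/s

v = 8.0 m/s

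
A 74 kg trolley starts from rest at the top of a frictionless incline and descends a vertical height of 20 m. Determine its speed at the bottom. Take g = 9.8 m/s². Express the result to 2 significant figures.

By conservation of mechanical energy, mgh = ½mv²
The mass cancels from both sides.
v = √(2gh) = √(2 × 9.8 × 20) = √392.00 = 19.80 m/s

v = 20 m/s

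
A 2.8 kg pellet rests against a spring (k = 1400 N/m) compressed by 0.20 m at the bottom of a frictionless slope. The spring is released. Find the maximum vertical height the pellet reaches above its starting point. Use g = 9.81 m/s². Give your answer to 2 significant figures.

Energy conservation from release to the highest point: ½kx² = mgh
h = kx²/(2mg) = (1400)(0.20)²/(2 × 2.8 × 9.81) = 1.019 m

h = 1.0 m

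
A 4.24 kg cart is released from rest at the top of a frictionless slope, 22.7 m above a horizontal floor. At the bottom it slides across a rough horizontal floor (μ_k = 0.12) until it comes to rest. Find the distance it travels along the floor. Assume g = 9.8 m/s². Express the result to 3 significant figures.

Energy bookkeeping (friction removes W_f = μ_k N d):
At rest all PE has been dissipated by friction: mgh = μ_k m g d
d = h/μ_k = 22.7/0.12 = 189.2 m

d = 189 m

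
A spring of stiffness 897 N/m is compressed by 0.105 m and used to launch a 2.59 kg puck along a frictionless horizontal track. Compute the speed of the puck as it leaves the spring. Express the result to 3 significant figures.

v = 1.95 m/s

Conservation of energy: ½kx² = ½mv²
v = x√(k/m) = 0.105 × √(897/2.59) = 1.954 m/s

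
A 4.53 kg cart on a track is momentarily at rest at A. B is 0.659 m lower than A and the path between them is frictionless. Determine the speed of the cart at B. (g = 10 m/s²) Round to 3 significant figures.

v = 3.63 m/s

Mechanical energy is conserved (no friction): mgh = ½mv²
v = √(2gh) = √(2 × 10 × 0.659) = √13.180 = 3.630 m/s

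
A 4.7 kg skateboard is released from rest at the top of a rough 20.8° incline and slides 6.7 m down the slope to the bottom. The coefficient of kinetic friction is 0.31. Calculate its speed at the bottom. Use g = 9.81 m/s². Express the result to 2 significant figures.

v = 2.9 m/s

Work–energy: mg(L sinθ) − μ_k(mg cosθ)L = ½mv²
mgh = mgL sinθ = (4.7)(9.81)(6.7)sin20.8° = 109.70 J
W_f = μ_k mg cosθ · L = (0.31)(4.7)(9.81)cos20.8°·6.7 = 89.52 J
½mv² = 109.70 − 89.52 = 20.176 J
v = √(2 × 20.176/4.7) = 2.930 m/s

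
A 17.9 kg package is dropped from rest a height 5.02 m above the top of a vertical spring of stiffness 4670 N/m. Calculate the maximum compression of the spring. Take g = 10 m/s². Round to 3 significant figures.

x = 0.660 m

Take the reference level at the top of the uncompressed spring. At max compression the package has fallen H + x and is momentarily at rest:
mg(H + x) = ½kx²
½(4670)x² − (17.9)(10)x − (17.9)(10)(5.02) = 0
2335x² − 179.0x − 898.6 = 0
x = [179.0 + √(32041 + 8.3927e+06)]/(2 × 2335) = 0.6599 m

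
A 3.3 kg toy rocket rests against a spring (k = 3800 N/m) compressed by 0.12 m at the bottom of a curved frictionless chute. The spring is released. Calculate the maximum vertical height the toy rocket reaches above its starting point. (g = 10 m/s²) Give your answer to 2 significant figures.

Energy conservation from release to the highest point: ½kx² = mgh
h = kx²/(2mg) = (3800)(0.12)²/(2 × 3.3 × 10) = 0.8291 m

h = 0.83 m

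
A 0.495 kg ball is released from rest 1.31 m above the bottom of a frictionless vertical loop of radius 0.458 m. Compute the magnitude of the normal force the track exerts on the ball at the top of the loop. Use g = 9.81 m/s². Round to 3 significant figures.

Energy from release to top (height 2r): mgh = ½mv_top² + mg(2r)
v_top² = 2g(h − 2r) = 2(9.81)(1.31 − 0.9160) = 7.7303 m²/s²
At the top, both N and weight point toward the centre: N + mg = mv_top²/r
N = m(v_top²/r − g) = 0.495(7.7303/0.458 − 9.81) = 3.499 N

N = 3.50 N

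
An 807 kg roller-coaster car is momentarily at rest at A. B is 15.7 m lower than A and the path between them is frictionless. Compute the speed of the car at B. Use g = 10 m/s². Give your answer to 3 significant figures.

v = 17.7 m/s

Equating total energy at the two states: mgh = ½mv²
The mass cancels from both sides.
v = √(2gh) = √(2 × 10 × 15.7) = √314.00 = 17.72 m/s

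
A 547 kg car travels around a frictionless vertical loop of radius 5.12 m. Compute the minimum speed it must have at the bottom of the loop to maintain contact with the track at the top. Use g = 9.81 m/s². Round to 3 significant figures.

At the top: mg = mv_top²/r ⇒ v_top² = gr = 50.23 m²/s²
Energy from bottom to top (height 2r): ½mv_bot² = ½mv_top² + mg(2r)
v_bot² = gr + 4gr = 5gr = 251.1
v_bot = √(5gr) = 15.85 m/s

v = 15.8 m/s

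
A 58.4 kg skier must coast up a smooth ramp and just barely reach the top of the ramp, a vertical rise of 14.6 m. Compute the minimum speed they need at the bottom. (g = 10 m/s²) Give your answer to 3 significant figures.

v = 17.1 m/s

At the top they are momentarily at rest, so all KE converts to PE: ½mv² = mgh
v = √(2gh) = √(2 × 10 × 14.6) = 17.09 m/s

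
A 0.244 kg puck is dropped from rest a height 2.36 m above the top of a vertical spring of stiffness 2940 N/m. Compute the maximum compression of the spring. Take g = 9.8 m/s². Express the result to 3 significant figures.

x = 0.0628 m

Take the reference level at the top of the uncompressed spring. At max compression the puck has fallen H + x and is momentarily at rest:
mg(H + x) = ½kx²
½(2940)x² − (0.244)(9.8)x − (0.244)(9.8)(2.36) = 0
1470x² − 2.391x − 5.643 = 0
x = [2.391 + √(5.718 + 33182)]/(2 × 1470) = 0.06278 m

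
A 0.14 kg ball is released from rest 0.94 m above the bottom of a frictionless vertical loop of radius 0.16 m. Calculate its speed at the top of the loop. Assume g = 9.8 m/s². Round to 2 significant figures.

Energy conservation: mgh = ½mv_top² + mg(2r)
v_top² = 2g(h − 2r) = 2(9.8)(0.94 − 0.3200) = 12.15
v_top = 3.486 m/s

v = 3.5 m/s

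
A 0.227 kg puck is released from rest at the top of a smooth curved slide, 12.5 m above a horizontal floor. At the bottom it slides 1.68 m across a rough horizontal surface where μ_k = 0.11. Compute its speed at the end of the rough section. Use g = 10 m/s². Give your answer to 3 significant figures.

Applying the work–energy principle:
mgh = ½mv² + μ_k m g d
W_f = μ_k mg d = (0.11)(0.227)(10)(1.68) = 0.4195 J
½mv² = mgh − W_f = 28.375 − 0.4195 = 27.956 J
v = √(2 × 27.956/0.227) = 15.69 m/s

v = 15.7 m/s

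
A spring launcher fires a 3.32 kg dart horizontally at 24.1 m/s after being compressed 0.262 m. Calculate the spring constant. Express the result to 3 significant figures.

Energy stored in the spring equals the launch KE: ½kx² = ½mv²
k = mv²/x² = (3.32)(24.1)²/(0.262)² = 28091 N/m

k = 28100 N/m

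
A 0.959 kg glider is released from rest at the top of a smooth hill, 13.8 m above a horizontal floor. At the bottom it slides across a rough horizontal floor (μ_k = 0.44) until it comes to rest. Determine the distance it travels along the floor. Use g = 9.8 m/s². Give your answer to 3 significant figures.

Applying the work–energy principle:
At rest all PE has been dissipated by friction: mgh = μ_k m g d
d = h/μ_k = 13.8/0.44 = 31.36 m

d = 31.4 m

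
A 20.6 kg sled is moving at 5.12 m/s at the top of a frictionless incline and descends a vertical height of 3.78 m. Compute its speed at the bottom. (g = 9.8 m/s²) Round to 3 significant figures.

v = 10.0 m/s

Energy conservation between the two points: ½mv₀² + mgh = ½mv²
v² = v₀² + 2gh = (5.12)² + 2(9.8)(3.78) = 100.30
v = √100.30 = 10.02 m/s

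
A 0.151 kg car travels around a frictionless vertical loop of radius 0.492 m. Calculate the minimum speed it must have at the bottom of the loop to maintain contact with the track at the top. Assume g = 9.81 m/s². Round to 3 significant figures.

v = 4.91 m/s

At the top: mg = mv_top²/r ⇒ v_top² = gr = 4.827 m²/s²
Energy from bottom to top (height 2r): ½mv_bot² = ½mv_top² + mg(2r)
v_bot² = gr + 4gr = 5gr = 24.13
v_bot = √(5gr) = 4.912 m/s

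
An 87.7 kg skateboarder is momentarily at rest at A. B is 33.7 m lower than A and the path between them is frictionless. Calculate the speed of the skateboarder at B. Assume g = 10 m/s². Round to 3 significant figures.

v = 26.0 m/s

Equating total energy at the two states: mgh = ½mv²
v = √(2gh) = √(2 × 10 × 33.7) = √674.00 = 25.96 m/s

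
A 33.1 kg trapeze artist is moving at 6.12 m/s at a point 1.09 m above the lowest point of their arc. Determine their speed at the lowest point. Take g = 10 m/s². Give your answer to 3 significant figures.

v = 7.70 m/s

Energy conservation between the two points: ½mv₀² + mgh = ½mv²
v² = v₀² + 2gh = (6.12)² + 2(10)(1.09) = 59.254
v = √59.254 = 7.698 m/s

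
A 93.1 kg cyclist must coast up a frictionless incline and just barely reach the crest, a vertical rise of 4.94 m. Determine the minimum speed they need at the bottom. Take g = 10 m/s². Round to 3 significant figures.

v = 9.94 m/s

At the top they are momentarily at rest, so all KE converts to PE: ½mv² = mgh
v = √(2gh) = √(2 × 10 × 4.94) = 9.940 m/s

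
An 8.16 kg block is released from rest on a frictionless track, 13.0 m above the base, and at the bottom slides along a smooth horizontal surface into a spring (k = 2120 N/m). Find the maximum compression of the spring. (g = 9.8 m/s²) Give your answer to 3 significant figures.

x = 0.990 m

At max compression the block is momentarily at rest: mgh = ½kx²
x = √(2mgh/k) = √(2 × 8.16 × 9.8 × 13.0 / 2120) = 0.9903 m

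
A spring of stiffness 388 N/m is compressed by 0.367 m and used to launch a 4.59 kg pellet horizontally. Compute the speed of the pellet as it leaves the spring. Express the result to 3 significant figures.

v = 3.37 m/s

Conservation of energy: ½kx² = ½mv²
v = x√(k/m) = 0.367 × √(388/4.59) = 3.374 m/s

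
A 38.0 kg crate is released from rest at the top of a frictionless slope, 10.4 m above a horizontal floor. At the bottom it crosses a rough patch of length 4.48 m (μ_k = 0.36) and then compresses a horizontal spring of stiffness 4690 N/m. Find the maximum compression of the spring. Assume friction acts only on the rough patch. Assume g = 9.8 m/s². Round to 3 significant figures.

x = 1.18 m

Initial energy: E₁ = mgh = (38.0)(9.8)(10.4) = 3873.0 J
Friction removes W_f = μ_k mg d = (0.36)(38.0)(9.8)(4.48) = 600.6 J
Energy reaching the spring: E = 3873.0 − 600.6 = 3272.4 J
At max compression ½kx² = E ⇒ x = √(2E/k) = √(2 × 3272.4/4690) = 1.181 m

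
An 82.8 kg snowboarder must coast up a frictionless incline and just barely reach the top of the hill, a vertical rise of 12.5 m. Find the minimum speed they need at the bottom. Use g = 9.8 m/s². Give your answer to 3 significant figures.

v = 15.7 m/s

At the top they are momentarily at rest, so all KE converts to PE: ½mv² = mgh
v = √(2gh) = √(2 × 9.8 × 12.5) = 15.65 m/s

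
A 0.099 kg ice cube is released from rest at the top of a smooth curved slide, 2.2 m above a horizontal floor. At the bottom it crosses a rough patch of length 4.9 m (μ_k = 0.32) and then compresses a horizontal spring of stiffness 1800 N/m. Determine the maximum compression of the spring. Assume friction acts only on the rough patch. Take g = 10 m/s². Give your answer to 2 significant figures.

Initial energy: E₁ = mgh = (0.099)(10)(2.2) = 2.1780 J
Friction removes W_f = μ_k mg d = (0.32)(0.099)(10)(4.9) = 1.552 J
Energy reaching the spring: E = 2.1780 − 1.552 = 0.62568 J
At max compression ½kx² = E ⇒ x = √(2E/k) = √(2 × 0.62568/1800) = 0.02637 m

x = 0.026 m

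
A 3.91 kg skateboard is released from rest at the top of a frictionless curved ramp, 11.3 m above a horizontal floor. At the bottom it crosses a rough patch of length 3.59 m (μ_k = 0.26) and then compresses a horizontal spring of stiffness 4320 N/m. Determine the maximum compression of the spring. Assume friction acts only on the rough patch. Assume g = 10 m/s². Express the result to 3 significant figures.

x = 0.433 m

Initial energy: E₁ = mgh = (3.91)(10)(11.3) = 441.83 J
Friction removes W_f = μ_k mg d = (0.26)(3.91)(10)(3.59) = 36.50 J
Energy reaching the spring: E = 441.83 − 36.50 = 405.33 J
At max compression ½kx² = E ⇒ x = √(2E/k) = √(2 × 405.33/4320) = 0.4332 m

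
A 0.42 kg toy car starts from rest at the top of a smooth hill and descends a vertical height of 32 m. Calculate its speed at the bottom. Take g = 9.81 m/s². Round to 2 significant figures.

Mechanical energy is conserved (no friction): mgh = ½mv²
v = √(2gh) = √(2 × 9.81 × 32) = √627.84 = 25.06 m/s

v = 25 m/s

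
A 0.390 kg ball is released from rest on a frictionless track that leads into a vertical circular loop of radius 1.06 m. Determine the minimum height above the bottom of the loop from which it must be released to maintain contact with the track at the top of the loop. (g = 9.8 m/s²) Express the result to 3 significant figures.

At the top, for minimum speed gravity alone supplies the centripetal force: mg = mv_top²/r ⇒ v_top² = gr = 10.39 m²/s²
Energy conservation from release height h to the top (height 2r): mgh = ½mv_top² + mg(2r)
h = v_top²/(2g) + 2r = r/2 + 2r = 5r/2 = 2.650 m

h = 2.65 m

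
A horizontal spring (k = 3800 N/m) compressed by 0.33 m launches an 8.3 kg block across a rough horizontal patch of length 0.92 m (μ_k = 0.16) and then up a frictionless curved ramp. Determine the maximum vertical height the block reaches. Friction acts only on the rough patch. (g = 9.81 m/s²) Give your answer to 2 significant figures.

h = 2.4 m

Spring energy: E₀ = ½kx² = ½(3800)(0.33)² = 206.91 J
Friction: W_f = μ_k mg d = (0.16)(8.3)(9.81)(0.92) = 11.99 J
Energy at base of ramp: E = 206.91 − 11.99 = 194.92 J
At max height all remaining energy is PE: mgh = E ⇒ h = E/(mg) = 194.92/(8.3 × 9.81) = 2.394 m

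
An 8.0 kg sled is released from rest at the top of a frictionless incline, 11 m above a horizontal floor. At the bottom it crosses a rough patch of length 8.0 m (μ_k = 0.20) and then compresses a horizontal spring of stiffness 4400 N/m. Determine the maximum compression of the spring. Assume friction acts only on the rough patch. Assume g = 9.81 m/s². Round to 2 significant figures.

x = 0.58 m

Initial energy: E₁ = mgh = (8.0)(9.81)(11) = 863.28 J
Friction removes W_f = μ_k mg d = (0.20)(8.0)(9.81)(8.0) = 125.6 J
Energy reaching the spring: E = 863.28 − 125.6 = 737.71 J
At max compression ½kx² = E ⇒ x = √(2E/k) = √(2 × 737.71/4400) = 0.5791 m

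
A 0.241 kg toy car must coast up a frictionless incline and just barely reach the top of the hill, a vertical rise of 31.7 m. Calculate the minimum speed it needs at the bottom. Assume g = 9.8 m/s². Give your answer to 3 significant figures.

At the top it is momentarily at rest, so all KE converts to PE: ½mv² = mgh
v = √(2gh) = √(2 × 9.8 × 31.7) = 24.93 m/s

v = 24.9 m/s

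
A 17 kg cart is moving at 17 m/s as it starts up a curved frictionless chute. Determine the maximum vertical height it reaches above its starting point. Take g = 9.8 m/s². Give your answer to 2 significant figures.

By energy conservation, ½mv² = mgh
h = v²/(2g) = 17²/(2 × 9.8) = 14.74 m

h = 15 m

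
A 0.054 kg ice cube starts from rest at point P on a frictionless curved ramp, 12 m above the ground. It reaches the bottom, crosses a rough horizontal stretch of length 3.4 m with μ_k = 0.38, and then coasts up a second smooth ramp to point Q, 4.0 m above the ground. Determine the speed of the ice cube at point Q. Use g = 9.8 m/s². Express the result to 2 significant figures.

v = 11 m/s

Energy at P: mgh₁ = (0.054)(9.8)(12) = 6.3504 J
Friction loss: W_f = μ_k mg d = 0.6837 J
At Q: ½mv² + mgh₂ = mgh₁ − W_f
½mv² = 6.3504 − 0.6837 − 2.1168 = 3.5499 J
v = √(2 × 3.5499/0.054) = 11.47 m/s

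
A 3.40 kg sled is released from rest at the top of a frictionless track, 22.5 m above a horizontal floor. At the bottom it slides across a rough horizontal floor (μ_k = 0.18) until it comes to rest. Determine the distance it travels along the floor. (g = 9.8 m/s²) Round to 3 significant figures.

Energy at the top = energy at the end + work done against friction:
At rest all PE has been dissipated by friction: mgh = μ_k m g d
d = h/μ_k = 22.5/0.18 = 125.0 m

d = 125 m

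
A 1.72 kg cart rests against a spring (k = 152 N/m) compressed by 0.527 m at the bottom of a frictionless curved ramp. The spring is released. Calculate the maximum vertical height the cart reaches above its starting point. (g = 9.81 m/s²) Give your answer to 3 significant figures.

All spring PE becomes gravitational PE at the highest point: ½kx² = mgh
h = kx²/(2mg) = (152)(0.527)²/(2 × 1.72 × 9.81) = 1.251 m

h = 1.25 m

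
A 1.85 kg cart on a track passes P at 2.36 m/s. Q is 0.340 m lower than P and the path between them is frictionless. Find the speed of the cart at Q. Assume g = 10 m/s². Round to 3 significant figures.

v = 3.52 m/s

Mechanical energy is conserved (no friction): ½mv₀² + mgh = ½mv²
v² = v₀² + 2gh = (2.36)² + 2(10)(0.340) = 12.370
v = √12.370 = 3.517 m/s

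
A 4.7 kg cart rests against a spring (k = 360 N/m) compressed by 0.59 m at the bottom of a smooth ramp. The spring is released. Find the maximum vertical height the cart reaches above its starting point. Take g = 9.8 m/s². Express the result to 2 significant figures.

h = 1.4 m

Energy conservation from release to the highest point: ½kx² = mgh
h = kx²/(2mg) = (360)(0.59)²/(2 × 4.7 × 9.8) = 1.360 m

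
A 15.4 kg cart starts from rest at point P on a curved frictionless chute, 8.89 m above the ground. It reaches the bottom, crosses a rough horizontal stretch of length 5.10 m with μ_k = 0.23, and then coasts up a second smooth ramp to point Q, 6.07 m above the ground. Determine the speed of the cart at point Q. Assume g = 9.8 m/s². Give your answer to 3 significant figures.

Energy at P: mgh₁ = (15.4)(9.8)(8.89) = 1341.7 J
Friction loss: W_f = μ_k mg d = 177.0 J
At Q: ½mv² + mgh₂ = mgh₁ − W_f
½mv² = 1341.7 − 177.0 − 916.08 = 248.57 J
v = √(2 × 248.57/15.4) = 5.682 m/s

v = 5.68 m/s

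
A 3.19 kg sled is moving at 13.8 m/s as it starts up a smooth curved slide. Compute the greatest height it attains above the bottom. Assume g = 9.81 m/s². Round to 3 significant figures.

Setting KE at the bottom equal to PE gained: ½mv² = mgh
h = v²/(2g) = 13.8²/(2 × 9.81) = 9.706 m

h = 9.71 m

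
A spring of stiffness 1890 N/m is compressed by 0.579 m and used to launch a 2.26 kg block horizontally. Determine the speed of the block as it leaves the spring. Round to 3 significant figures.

The block leaves the spring when the spring is at natural length, so ½kx² = ½mv²
v = x√(k/m) = 0.579 × √(1890/2.26) = 16.74 m/s

v = 16.7 m/s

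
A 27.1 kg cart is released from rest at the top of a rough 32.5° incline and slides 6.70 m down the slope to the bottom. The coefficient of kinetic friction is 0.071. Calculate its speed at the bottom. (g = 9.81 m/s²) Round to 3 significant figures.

Work–energy: mg(L sinθ) − μ_k(mg cosθ)L = ½mv²
mgh = mgL sinθ = (27.1)(9.81)(6.70)sin32.5° = 957.04 J
W_f = μ_k mg cosθ · L = (0.071)(27.1)(9.81)cos32.5°·6.70 = 106.7 J
½mv² = 957.04 − 106.7 = 850.38 J
v = √(2 × 850.38/27.1) = 7.922 m/s

v = 7.92 m/s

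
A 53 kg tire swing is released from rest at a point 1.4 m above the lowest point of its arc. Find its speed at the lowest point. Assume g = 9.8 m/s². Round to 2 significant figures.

Equating total energy at the two states: mgh = ½mv²
The mass cancels from both sides.
v = √(2gh) = √(2 × 9.8 × 1.4) = √27.440 = 5.238 m/s

v = 5.2 m/s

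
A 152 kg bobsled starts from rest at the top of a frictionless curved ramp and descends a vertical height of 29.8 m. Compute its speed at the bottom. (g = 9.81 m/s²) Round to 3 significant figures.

v = 24.2 m/s

Equating total energy at the two states: mgh = ½mv²
The mass cancels from both sides.
v = √(2gh) = √(2 × 9.81 × 29.8) = √584.68 = 24.18 m/s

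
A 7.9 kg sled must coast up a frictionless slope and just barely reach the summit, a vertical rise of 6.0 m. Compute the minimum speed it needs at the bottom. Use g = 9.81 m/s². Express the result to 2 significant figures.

v = 11 m/s

At the top it is momentarily at rest, so all KE converts to PE: ½mv² = mgh
v = √(2gh) = √(2 × 9.81 × 6.0) = 10.85 m/s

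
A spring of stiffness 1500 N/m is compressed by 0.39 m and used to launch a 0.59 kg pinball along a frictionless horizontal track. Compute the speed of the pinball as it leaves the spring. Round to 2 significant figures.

Conservation of energy: ½kx² = ½mv²
v = x√(k/m) = 0.39 × √(1500/0.59) = 19.66 m/s

v = 20 m/s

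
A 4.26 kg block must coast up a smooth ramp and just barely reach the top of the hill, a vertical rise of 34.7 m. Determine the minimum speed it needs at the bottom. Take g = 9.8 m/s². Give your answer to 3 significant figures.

At the top it is momentarily at rest, so all KE converts to PE: ½mv² = mgh
v = √(2gh) = √(2 × 9.8 × 34.7) = 26.08 m/s

v = 26.1 m/s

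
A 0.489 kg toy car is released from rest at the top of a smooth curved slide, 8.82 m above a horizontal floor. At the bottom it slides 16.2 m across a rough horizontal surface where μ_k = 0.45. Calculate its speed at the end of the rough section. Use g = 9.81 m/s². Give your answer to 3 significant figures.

Energy at the top = energy at the end + work done against friction:
mgh = ½mv² + μ_k m g d
W_f = μ_k mg d = (0.45)(0.489)(9.81)(16.2) = 34.97 J
½mv² = mgh − W_f = 42.310 − 34.97 = 7.3395 J
v = √(2 × 7.3395/0.489) = 5.479 m/s

v = 5.48 m/s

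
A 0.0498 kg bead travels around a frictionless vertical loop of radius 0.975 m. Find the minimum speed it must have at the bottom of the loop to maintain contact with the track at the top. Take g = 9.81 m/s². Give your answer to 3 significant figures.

v = 6.92 m/s

At the top: mg = mv_top²/r ⇒ v_top² = gr = 9.565 m²/s²
Energy from bottom to top (height 2r): ½mv_bot² = ½mv_top² + mg(2r)
v_bot² = gr + 4gr = 5gr = 47.82
v_bot = √(5gr) = 6.915 m/s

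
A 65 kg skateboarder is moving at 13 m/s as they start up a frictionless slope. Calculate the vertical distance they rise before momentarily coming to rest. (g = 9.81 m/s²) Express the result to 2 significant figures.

h = 8.6 m

Setting KE at the bottom equal to PE gained: ½mv² = mgh
h = v²/(2g) = 13²/(2 × 9.81) = 8.614 m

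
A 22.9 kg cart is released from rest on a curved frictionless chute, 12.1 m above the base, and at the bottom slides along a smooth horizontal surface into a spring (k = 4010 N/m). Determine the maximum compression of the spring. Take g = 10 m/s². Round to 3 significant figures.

Energy conservation (no friction) from release to max compression: mgh = ½kx²
x = √(2mgh/k) = √(2 × 22.9 × 10 × 12.1 / 4010) = 1.176 m

x = 1.18 m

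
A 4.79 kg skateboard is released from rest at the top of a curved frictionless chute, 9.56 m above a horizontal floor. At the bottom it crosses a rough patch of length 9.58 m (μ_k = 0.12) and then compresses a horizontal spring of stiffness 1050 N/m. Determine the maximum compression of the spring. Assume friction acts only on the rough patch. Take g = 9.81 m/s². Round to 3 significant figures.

x = 0.868 m

Initial energy: E₁ = mgh = (4.79)(9.81)(9.56) = 449.22 J
Friction removes W_f = μ_k mg d = (0.12)(4.79)(9.81)(9.58) = 54.02 J
Energy reaching the spring: E = 449.22 − 54.02 = 395.20 J
At max compression ½kx² = E ⇒ x = √(2E/k) = √(2 × 395.20/1050) = 0.8676 m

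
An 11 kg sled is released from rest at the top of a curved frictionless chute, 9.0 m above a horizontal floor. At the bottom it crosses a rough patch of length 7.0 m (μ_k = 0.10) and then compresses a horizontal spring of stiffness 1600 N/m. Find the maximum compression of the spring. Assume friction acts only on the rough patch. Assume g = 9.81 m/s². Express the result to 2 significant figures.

Initial energy: E₁ = mgh = (11)(9.81)(9.0) = 971.19 J
Friction removes W_f = μ_k mg d = (0.10)(11)(9.81)(7.0) = 75.54 J
Energy reaching the spring: E = 971.19 − 75.54 = 895.65 J
At max compression ½kx² = E ⇒ x = √(2E/k) = √(2 × 895.65/1600) = 1.058 m

x = 1.1 m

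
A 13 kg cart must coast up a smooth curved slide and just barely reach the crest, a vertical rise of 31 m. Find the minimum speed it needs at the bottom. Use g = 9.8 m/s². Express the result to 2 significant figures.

At the top it is momentarily at rest, so all KE converts to PE: ½mv² = mgh
v = √(2gh) = √(2 × 9.8 × 31) = 24.65 m/s

v = 25 m/s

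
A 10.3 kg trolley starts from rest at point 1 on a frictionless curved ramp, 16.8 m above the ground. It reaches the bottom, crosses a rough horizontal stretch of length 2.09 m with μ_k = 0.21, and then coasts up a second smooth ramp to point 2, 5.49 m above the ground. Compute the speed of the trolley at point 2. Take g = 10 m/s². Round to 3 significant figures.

v = 14.7 m/s

Energy at 1: mgh₁ = (10.3)(10)(16.8) = 1730.4 J
Friction loss: W_f = μ_k mg d = 45.21 J
At 2: ½mv² + mgh₂ = mgh₁ − W_f
½mv² = 1730.4 − 45.21 − 565.47 = 1119.7 J
v = √(2 × 1119.7/10.3) = 14.75 m/s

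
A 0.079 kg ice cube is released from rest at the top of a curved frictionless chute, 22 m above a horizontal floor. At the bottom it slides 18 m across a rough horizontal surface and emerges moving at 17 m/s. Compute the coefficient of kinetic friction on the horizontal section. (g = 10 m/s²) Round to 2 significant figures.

Energy bookkeeping (friction removes W_f = μ_k N d):
mgh = ½mv² + μ_k m g d
mgh = 17.380 J; ½mv² = 11.415 J
W_f = 17.380 − 11.415 = 5.965 J
μ_k = W_f/(mg·d) = 5.965/(0.7900 × 18) = 0.4194

μ_k = 0.42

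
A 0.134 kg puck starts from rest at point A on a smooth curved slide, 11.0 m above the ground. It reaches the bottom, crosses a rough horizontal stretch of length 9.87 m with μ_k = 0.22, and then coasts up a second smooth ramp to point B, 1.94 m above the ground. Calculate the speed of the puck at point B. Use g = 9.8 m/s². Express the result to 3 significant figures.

Energy at A: mgh₁ = (0.134)(9.8)(11.0) = 14.445 J
Friction loss: W_f = μ_k mg d = 2.851 J
At B: ½mv² + mgh₂ = mgh₁ − W_f
½mv² = 14.445 − 2.851 − 2.5476 = 9.0461 J
v = √(2 × 9.0461/0.134) = 11.62 m/s

v = 11.6 m/s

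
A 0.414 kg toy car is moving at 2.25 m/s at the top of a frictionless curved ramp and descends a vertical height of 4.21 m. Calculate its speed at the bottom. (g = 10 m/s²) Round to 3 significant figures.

By conservation of mechanical energy, ½mv₀² + mgh = ½mv²
v² = v₀² + 2gh = (2.25)² + 2(10)(4.21) = 89.263
v = √89.263 = 9.448 m/s

v = 9.45 m/s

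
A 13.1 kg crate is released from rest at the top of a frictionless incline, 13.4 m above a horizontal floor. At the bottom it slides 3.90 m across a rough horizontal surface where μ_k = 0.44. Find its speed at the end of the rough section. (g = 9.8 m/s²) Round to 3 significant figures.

Energy at the top = energy at the end + work done against friction:
mgh = ½mv² + μ_k m g d
W_f = μ_k mg d = (0.44)(13.1)(9.8)(3.90) = 220.3 J
½mv² = mgh − W_f = 1720.3 − 220.3 = 1500.0 J
v = √(2 × 1500.0/13.1) = 15.13 m/s

v = 15.1 m/s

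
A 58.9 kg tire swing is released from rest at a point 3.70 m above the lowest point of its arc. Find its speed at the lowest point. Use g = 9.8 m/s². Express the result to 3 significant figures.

v = 8.52 m/s

Mechanical energy is conserved (no friction): mgh = ½mv²
v = √(2gh) = √(2 × 9.8 × 3.70) = √72.520 = 8.516 m/s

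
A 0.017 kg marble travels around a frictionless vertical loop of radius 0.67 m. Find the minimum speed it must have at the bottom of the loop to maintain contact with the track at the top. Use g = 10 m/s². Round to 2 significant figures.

At the top: mg = mv_top²/r ⇒ v_top² = gr = 6.700 m²/s²
Energy from bottom to top (height 2r): ½mv_bot² = ½mv_top² + mg(2r)
v_bot² = gr + 4gr = 5gr = 33.50
v_bot = √(5gr) = 5.788 m/s

v = 5.8 m/s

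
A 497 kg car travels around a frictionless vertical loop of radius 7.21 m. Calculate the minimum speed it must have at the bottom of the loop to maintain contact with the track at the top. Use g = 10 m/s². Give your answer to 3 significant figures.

At the top: mg = mv_top²/r ⇒ v_top² = gr = 72.10 m²/s²
Energy from bottom to top (height 2r): ½mv_bot² = ½mv_top² + mg(2r)
v_bot² = gr + 4gr = 5gr = 360.5
v_bot = √(5gr) = 18.99 m/s

v = 19.0 m/s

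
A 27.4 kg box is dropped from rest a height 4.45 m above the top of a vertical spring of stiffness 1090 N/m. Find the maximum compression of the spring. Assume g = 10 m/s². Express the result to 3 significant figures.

Take the reference level at the top of the uncompressed spring. At max compression the box has fallen H + x and is momentarily at rest:
mg(H + x) = ½kx²
½(1090)x² − (27.4)(10)x − (27.4)(10)(4.45) = 0
545.0x² − 274.0x − 1219 = 0
x = [274.0 + √(75076 + 2.6581e+06)]/(2 × 545.0) = 1.768 m

x = 1.77 m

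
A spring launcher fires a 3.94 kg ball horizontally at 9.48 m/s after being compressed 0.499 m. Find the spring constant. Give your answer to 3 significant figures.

k = 1420 N/m

Spring PE at full compression equals KE at release: ½kx² = ½mv²
k = mv²/x² = (3.94)(9.48)²/(0.499)² = 1422 N/m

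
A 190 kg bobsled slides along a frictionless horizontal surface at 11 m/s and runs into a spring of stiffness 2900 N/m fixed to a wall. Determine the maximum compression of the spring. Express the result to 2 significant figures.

x = 2.8 m

All KE is stored as spring PE at maximum compression: ½mv² = ½kx²
x = v√(m/k) = 11 × √(190/2900) = 2.816 m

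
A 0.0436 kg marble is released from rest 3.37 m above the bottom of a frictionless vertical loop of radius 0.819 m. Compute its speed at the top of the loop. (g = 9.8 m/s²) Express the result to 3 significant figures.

Energy conservation: mgh = ½mv_top² + mg(2r)
v_top² = 2g(h − 2r) = 2(9.8)(3.37 − 1.638) = 33.95
v_top = 5.826 m/s

v = 5.83 m/s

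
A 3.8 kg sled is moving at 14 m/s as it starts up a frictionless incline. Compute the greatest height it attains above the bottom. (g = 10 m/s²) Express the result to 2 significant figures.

h = 9.8 m

By energy conservation, ½mv² = mgh
h = v²/(2g) = 14²/(2 × 10) = 9.800 m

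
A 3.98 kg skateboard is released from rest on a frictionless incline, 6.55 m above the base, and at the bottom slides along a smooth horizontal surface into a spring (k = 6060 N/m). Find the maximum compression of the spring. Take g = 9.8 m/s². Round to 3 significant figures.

Gravitational PE at the top equals spring PE at max compression: mgh = ½kx²
x = √(2mgh/k) = √(2 × 3.98 × 9.8 × 6.55 / 6060) = 0.2904 m

x = 0.290 m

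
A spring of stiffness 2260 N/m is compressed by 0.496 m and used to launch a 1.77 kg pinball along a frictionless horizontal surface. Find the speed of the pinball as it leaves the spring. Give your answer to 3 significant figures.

v = 17.7 m/s

The pinball leaves the spring when the spring is at natural length, so ½kx² = ½mv²
v = x√(k/m) = 0.496 × √(2260/1.77) = 17.72 m/s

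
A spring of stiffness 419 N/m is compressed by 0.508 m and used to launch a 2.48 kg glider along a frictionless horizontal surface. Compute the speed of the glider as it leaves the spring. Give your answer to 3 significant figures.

Spring PE converts entirely to kinetic energy: ½kx² = ½mv²
v = x√(k/m) = 0.508 × √(419/2.48) = 6.603 m/s

v = 6.60 m/s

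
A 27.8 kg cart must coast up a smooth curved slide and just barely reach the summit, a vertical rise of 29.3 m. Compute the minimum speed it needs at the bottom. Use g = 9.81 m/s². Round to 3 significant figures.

At the top it is momentarily at rest, so all KE converts to PE: ½mv² = mgh
v = √(2gh) = √(2 × 9.81 × 29.3) = 23.98 m/s

v = 24.0 m/s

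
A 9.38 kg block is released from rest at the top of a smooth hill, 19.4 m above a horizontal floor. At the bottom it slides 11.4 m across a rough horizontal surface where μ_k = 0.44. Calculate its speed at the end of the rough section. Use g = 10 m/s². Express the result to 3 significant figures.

Energy at the top = energy at the end + work done against friction:
mgh = ½mv² + μ_k m g d
W_f = μ_k mg d = (0.44)(9.38)(10)(11.4) = 470.5 J
½mv² = mgh − W_f = 1819.7 − 470.5 = 1349.2 J
v = √(2 × 1349.2/9.38) = 16.96 m/s

v = 17.0 m/s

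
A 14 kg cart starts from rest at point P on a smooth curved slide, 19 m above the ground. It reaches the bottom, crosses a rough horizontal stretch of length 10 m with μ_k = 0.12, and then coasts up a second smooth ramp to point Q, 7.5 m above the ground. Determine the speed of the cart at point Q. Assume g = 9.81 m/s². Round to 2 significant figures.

v = 14 m/s

Energy at P: mgh₁ = (14)(9.81)(19) = 2609.5 J
Friction loss: W_f = μ_k mg d = 164.8 J
At Q: ½mv² + mgh₂ = mgh₁ − W_f
½mv² = 2609.5 − 164.8 − 1030.0 = 1414.6 J
v = √(2 × 1414.6/14) = 14.22 m/s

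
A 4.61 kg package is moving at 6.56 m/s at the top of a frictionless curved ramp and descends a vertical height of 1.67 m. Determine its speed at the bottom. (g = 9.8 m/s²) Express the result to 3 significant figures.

v = 8.70 m/s

Energy conservation between the two points: ½mv₀² + mgh = ½mv²
The mass cancels from both sides.
v² = v₀² + 2gh = (6.56)² + 2(9.8)(1.67) = 75.766
v = √75.766 = 8.704 m/s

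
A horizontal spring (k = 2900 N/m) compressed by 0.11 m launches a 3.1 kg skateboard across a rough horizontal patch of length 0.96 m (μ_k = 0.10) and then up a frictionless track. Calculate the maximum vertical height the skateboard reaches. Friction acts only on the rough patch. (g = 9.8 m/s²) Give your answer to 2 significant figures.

h = 0.48 m

Spring energy: E₀ = ½kx² = ½(2900)(0.11)² = 17.545 J
Friction: W_f = μ_k mg d = (0.10)(3.1)(9.8)(0.96) = 2.916 J
Energy at base of ramp: E = 17.545 − 2.916 = 14.629 J
At max height all remaining energy is PE: mgh = E ⇒ h = E/(mg) = 14.629/(3.1 × 9.8) = 0.4815 m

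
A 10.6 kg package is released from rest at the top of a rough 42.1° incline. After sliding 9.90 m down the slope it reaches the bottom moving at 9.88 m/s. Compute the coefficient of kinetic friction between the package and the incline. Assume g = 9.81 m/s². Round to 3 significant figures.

μ_k = 0.226

The energy dissipated by friction is the PE lost minus the KE gained:
mgL sinθ = 690.18 J; ½mv² = 517.36 J
W_f = 690.18 − 517.36 = 172.8 J
μ_k = W_f/(mg cosθ · L) = 172.8/(77.16 × 9.90) = 0.2263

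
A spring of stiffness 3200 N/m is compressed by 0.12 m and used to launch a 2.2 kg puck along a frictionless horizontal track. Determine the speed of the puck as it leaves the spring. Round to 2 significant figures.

v = 4.6 m/s

Conservation of energy: ½kx² = ½mv²
v = x√(k/m) = 0.12 × √(3200/2.2) = 4.577 m/s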